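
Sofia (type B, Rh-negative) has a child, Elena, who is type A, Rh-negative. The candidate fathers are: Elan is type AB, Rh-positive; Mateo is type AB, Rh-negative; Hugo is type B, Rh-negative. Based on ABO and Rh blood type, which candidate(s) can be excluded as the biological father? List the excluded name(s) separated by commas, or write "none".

Hugo

A candidate is excluded only if no genotype consistent with his phenotype could produce a type A, Rh-negative child with a type B, Rh-negative mother.
Hugo (type B, Rh-): no genotype consistent with that phenotype can produce a type-A Rh- child with a type-B mother.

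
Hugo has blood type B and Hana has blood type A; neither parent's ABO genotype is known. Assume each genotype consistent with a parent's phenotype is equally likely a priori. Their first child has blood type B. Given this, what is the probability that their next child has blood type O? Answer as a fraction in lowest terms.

Possible genotypes: Hugo ∈ {I^B I^B, I^B i}; Hana ∈ {I^A I^A, I^A i}.
Weight each parental genotype pair by prior × P(type-B child):
  I^B I^B × I^A i: posterior weight 2/3; P(next child type O) = 0.
  I^B i × I^A i: posterior weight 1/3; P(next child type O) = 1/4.
Weighted sum = 1/12.

1/12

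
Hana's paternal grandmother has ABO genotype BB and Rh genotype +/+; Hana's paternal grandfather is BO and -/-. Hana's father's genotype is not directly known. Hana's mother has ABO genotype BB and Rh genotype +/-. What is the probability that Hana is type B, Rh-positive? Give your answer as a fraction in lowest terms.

Hana's father's ABO genotype from BB × BO: 1/2 BB, 1/2 BO.
Crossing each possibility with the mother BB and summing P(type B): 1/2·1 + 1/2·1 = 1.
Similarly for Rh via the father's Rh distribution: P(Rh+) = 3/4.
Independent loci: 1 × 3/4 = 3/4.

3/4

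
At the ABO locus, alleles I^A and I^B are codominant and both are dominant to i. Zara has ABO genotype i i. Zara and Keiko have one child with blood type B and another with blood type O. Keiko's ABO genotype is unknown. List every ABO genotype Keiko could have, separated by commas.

I^B i

For each candidate genotype of Keiko, check whether crossing it with i i can produce every observed child phenotype.
  I^A I^A → possible child types {A} ✗
  I^A I^B → possible child types {A, B} ✗
  I^A i → possible child types {O, A} ✗
  I^B I^B → possible child types {B} ✗
  I^B i → possible child types {O, B} ✓
  i i → possible child types {O} ✗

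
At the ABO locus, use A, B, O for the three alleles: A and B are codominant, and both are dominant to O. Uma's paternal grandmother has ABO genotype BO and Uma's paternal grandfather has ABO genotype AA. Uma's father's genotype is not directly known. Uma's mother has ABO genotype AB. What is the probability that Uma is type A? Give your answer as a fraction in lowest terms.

Uma's father's ABO genotype from BO × AA: 1/2 AB, 1/2 AO.
Crossing each possibility with the mother AB and summing P(type A): 1/2·1/4 + 1/2·1/2 = 3/8.

3/8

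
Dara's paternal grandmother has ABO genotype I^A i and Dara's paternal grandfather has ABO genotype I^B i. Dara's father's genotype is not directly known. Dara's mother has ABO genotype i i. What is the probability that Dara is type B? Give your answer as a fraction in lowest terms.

Dara's father's ABO genotype from I^A i × I^B i: 1/4 I^A I^B, 1/4 I^A i, 1/4 I^B i, 1/4 i i.
Crossing each possibility with the mother i i and summing P(type B): 1/4·1/2 + 1/4·0 + 1/4·1/2 + 1/4·0 = 1/4.

1/4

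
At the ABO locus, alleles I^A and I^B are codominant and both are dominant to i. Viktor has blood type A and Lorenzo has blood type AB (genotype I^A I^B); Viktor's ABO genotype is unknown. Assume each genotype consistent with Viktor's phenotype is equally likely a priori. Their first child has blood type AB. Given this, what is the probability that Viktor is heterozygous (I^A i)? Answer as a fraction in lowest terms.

Possible genotypes: Viktor ∈ {I^A I^A, I^A i}; Lorenzo ∈ {I^A I^B}.
Weight each parental genotype pair by prior × P(type-AB child):
  I^A I^A × I^A I^B: posterior weight 2/3.
  I^A i × I^A I^B: posterior weight 1/3.
Sum the posterior weight over pairs where Viktor is I^A i: 1/3.

1/3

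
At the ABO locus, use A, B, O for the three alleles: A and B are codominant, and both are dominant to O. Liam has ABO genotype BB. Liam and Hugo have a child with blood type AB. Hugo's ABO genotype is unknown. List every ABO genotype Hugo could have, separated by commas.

For each candidate genotype of Hugo, check whether crossing it with BB can produce every observed child phenotype.
  AA → possible child types {AB} ✓
  AB → possible child types {B, AB} ✓
  AO → possible child types {B, AB} ✓
  BB → possible child types {B} ✗
  BO → possible child types {B} ✗
  OO → possible child types {B} ✗

AA, AB, AO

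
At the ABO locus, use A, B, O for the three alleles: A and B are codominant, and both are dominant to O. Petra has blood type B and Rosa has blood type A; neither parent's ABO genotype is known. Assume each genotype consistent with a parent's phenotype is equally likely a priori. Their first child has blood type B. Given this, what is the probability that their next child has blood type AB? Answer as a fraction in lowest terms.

5/12

Possible genotypes: Petra ∈ {BB, BO}; Rosa ∈ {AA, AO}.
Weight each parental genotype pair by prior × P(type-B child):
  BB × AO: posterior weight 2/3; P(next child type AB) = 1/2.
  BO × AO: posterior weight 1/3; P(next child type AB) = 1/4.
Weighted sum = 5/12.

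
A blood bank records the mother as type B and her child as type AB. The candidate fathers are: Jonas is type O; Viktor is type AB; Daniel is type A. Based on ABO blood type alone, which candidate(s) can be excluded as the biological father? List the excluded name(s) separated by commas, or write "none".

A candidate is excluded only if no genotype consistent with his phenotype could produce a type AB child with a type B mother.
Jonas (type O): no genotype consistent with that phenotype can produce a type-AB child with a type-B mother.

Jonas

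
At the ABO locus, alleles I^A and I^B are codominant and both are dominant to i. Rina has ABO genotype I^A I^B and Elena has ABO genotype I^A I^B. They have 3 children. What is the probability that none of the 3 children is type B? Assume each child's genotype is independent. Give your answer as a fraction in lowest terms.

27/64

ABO cross I^A I^B × I^A I^B → 1/4 A, 1/4 B, 1/2 AB.
So P(type B) = 1/4 per child.
P(not type B) = 3/4 for one child; (3/4)^3 = 27/64.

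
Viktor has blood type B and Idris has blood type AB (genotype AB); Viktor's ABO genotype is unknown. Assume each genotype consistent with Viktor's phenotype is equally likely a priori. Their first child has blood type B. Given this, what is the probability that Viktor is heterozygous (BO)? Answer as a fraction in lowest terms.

1/2

Possible genotypes: Viktor ∈ {BB, BO}; Idris ∈ {AB}.
Weight each parental genotype pair by prior × P(type-B child):
  BB × AB: posterior weight 1/2.
  BO × AB: posterior weight 1/2.
Sum the posterior weight over pairs where Viktor is BO: 1/2.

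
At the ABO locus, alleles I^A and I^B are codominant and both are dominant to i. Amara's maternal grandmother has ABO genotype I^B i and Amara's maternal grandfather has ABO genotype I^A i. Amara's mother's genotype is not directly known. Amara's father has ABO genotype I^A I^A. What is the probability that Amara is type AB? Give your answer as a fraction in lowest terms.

Amara's mother's ABO genotype from I^B i × I^A i: 1/4 I^A I^B, 1/4 I^A i, 1/4 I^B i, 1/4 i i.
Crossing each possibility with the father I^A I^A and summing P(type AB): 1/4·1/2 + 1/4·0 + 1/4·1/2 + 1/4·0 = 1/4.

1/4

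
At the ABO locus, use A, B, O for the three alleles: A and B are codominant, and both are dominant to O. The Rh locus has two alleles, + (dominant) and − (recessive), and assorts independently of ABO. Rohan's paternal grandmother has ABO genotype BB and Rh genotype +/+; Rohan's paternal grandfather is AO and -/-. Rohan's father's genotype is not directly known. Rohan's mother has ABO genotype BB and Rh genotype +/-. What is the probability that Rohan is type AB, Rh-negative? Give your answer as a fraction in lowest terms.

1/16

Rohan's father's ABO genotype from BB × AO: 1/2 AB, 1/2 BO.
Crossing each possibility with the mother BB and summing P(type AB): 1/2·1/2 + 1/2·0 = 1/4.
Similarly for Rh via the father's Rh distribution: P(Rh-) = 1/4.
Independent loci: 1/4 × 1/4 = 1/16.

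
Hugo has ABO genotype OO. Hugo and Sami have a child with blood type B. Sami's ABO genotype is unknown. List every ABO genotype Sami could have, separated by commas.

AB, BB, BO

For each candidate genotype of Sami, check whether crossing it with OO can produce every observed child phenotype.
  AA → possible child types {A} ✗
  AB → possible child types {A, B} ✓
  AO → possible child types {O, A} ✗
  BB → possible child types {B} ✓
  BO → possible child types {O, B} ✓
  OO → possible child types {O} ✗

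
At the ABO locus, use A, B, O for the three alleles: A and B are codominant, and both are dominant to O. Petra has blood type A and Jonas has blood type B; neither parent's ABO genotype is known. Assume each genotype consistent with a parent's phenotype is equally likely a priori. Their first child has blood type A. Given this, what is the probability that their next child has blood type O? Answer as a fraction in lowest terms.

Possible genotypes: Petra ∈ {AA, AO}; Jonas ∈ {BB, BO}.
Weight each parental genotype pair by prior × P(type-A child):
  AA × BO: posterior weight 2/3; P(next child type O) = 0.
  AO × BO: posterior weight 1/3; P(next child type O) = 1/4.
Weighted sum = 1/12.

1/12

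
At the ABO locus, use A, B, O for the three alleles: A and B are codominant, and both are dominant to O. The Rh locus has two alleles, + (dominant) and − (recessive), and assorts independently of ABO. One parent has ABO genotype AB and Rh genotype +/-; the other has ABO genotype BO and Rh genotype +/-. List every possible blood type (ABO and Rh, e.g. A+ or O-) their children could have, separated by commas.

A+, A-, B+, B-, AB+, AB-

Gametes from AB × BO give offspring ABO genotypes AB, AO, BB, BO, i.e. phenotypes A, B, AB.
Rh cross +/- × +/- → phenotypes Rh+, Rh-.
Combining independently: A+, A-, B+, B-, AB+, AB-.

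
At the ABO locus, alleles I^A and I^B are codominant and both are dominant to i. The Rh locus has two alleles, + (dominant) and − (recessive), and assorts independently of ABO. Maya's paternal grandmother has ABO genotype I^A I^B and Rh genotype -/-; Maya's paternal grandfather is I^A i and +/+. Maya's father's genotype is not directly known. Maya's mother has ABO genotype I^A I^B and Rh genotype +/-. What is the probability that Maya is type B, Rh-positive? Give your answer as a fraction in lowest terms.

3/16

Maya's father's ABO genotype from I^A I^B × I^A i: 1/4 I^A I^A, 1/4 I^A I^B, 1/4 I^A i, 1/4 I^B i.
Crossing each possibility with the mother I^A I^B and summing P(type B): 1/4·0 + 1/4·1/4 + 1/4·1/4 + 1/4·1/2 = 1/4.
Similarly for Rh via the father's Rh distribution: P(Rh+) = 3/4.
Independent loci: 1/4 × 3/4 = 3/16.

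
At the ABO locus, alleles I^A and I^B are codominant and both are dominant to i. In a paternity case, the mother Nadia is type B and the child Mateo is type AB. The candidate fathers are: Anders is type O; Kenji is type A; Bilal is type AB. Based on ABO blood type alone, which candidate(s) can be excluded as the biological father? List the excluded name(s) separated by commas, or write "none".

Anders

A candidate is excluded only if no genotype consistent with his phenotype could produce a type AB child with a type B mother.
Anders (type O): no genotype consistent with that phenotype can produce a type-AB child with a type-B mother.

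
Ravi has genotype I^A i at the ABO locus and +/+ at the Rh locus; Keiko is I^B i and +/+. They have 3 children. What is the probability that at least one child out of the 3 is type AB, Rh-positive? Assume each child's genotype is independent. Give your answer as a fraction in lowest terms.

ABO cross I^A i × I^B i → 1/4 O, 1/4 A, 1/4 B, 1/4 AB.
Rh cross +/+ × +/+ → 1 Rh+; so P(type AB, Rh-positive) = 1/4 × 1 = 1/4 per child.
P(none) = (3/4)^3 = 27/64; P(at least one) = 1 − 27/64 = 37/64.

37/64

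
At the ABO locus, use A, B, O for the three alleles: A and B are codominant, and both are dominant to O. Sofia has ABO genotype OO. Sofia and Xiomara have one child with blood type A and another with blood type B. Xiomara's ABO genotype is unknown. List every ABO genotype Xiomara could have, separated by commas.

AB

For each candidate genotype of Xiomara, check whether crossing it with OO can produce every observed child phenotype.
  AA → possible child types {A} ✗
  AB → possible child types {A, B} ✓
  AO → possible child types {O, A} ✗
  BB → possible child types {B} ✗
  BO → possible child types {O, B} ✗
  OO → possible child types {O} ✗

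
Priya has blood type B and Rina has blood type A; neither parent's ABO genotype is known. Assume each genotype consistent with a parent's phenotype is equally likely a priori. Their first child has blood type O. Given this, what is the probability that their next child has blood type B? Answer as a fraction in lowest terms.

Possible genotypes: Priya ∈ {I^B I^B, I^B i}; Rina ∈ {I^A I^A, I^A i}.
Weight each parental genotype pair by prior × P(type-O child):
  I^B i × I^A i: posterior weight 1; P(next child type B) = 1/4.
Weighted sum = 1/4.

1/4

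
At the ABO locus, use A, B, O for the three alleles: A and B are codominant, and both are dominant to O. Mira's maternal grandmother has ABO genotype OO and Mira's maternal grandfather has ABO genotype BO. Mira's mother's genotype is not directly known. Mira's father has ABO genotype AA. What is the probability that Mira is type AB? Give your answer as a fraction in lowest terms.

1/4

Mira's mother's ABO genotype from OO × BO: 1/2 BO, 1/2 OO.
Crossing each possibility with the father AA and summing P(type AB): 1/2·1/2 + 1/2·0 = 1/4.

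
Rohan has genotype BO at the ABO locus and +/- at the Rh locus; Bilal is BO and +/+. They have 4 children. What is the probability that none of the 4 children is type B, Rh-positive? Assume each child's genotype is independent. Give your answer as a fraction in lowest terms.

1/256

ABO cross BO × BO → 1/4 O, 3/4 B.
Rh cross +/- × +/+ → 1 Rh+; so P(type B, Rh-positive) = 3/4 × 1 = 3/4 per child.
P(not type B, Rh-positive) = 1/4 for one child; (1/4)^4 = 1/256.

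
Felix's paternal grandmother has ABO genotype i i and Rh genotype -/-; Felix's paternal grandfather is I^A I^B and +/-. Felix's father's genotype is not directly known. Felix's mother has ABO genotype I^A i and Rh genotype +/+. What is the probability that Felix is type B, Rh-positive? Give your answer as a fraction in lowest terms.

1/8

Felix's father's ABO genotype from i i × I^A I^B: 1/2 I^A i, 1/2 I^B i.
Crossing each possibility with the mother I^A i and summing P(type B): 1/2·0 + 1/2·1/4 = 1/8.
Similarly for Rh via the father's Rh distribution: P(Rh+) = 1.
Independent loci: 1/8 × 1 = 1/8.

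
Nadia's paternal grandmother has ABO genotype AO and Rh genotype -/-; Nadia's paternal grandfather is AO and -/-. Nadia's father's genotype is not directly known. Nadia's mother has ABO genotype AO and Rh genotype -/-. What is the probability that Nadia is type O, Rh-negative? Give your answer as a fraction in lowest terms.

1/4

Nadia's father's ABO genotype from AO × AO: 1/4 AA, 1/2 AO, 1/4 OO.
Crossing each possibility with the mother AO and summing P(type O): 1/4·0 + 1/2·1/4 + 1/4·1/2 = 1/4.
Similarly for Rh via the father's Rh distribution: P(Rh-) = 1.
Independent loci: 1/4 × 1 = 1/4.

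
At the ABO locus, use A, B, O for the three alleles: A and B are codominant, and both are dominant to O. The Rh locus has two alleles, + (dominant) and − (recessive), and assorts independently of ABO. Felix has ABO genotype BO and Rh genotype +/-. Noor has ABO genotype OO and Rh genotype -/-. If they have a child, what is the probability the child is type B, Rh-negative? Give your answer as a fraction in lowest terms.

1/4

ABO cross BO × OO → offspring phenotypes: 1/2 O, 1/2 B.
Rh cross +/- × -/- → 1/2 Rh+, 1/2 Rh-.
Independent loci: P(type B, Rh-negative) = 1/2 × 1/2 = 1/4.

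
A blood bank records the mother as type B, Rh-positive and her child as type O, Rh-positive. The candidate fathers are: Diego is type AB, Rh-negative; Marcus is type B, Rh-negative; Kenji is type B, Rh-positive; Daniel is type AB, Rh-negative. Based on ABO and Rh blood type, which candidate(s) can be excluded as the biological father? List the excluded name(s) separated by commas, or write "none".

Diego, Daniel

A candidate is excluded only if no genotype consistent with his phenotype could produce a type O, Rh-positive child with a type B, Rh-positive mother.
Diego (type AB, Rh-): no genotype consistent with that phenotype can produce a type-O Rh+ child with a type-B mother.
Daniel (type AB, Rh-): no genotype consistent with that phenotype can produce a type-O Rh+ child with a type-B mother.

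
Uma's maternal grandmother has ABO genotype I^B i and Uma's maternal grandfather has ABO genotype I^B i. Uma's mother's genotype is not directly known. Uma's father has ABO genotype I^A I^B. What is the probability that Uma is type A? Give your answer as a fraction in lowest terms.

1/4

Uma's mother's ABO genotype from I^B i × I^B i: 1/4 I^B I^B, 1/2 I^B i, 1/4 i i.
Crossing each possibility with the father I^A I^B and summing P(type A): 1/4·0 + 1/2·1/4 + 1/4·1/2 = 1/4.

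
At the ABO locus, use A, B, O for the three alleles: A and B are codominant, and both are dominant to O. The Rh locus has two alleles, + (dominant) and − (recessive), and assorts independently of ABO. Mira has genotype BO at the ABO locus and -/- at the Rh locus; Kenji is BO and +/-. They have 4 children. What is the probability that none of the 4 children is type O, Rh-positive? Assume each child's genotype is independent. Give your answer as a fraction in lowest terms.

2401/4096

ABO cross BO × BO → 1/4 O, 3/4 B.
Rh cross -/- × +/- → 1/2 Rh+, 1/2 Rh-; so P(type O, Rh-positive) = 1/4 × 1/2 = 1/8 per child.
P(not type O, Rh-positive) = 7/8 for one child; (7/8)^4 = 2401/4096.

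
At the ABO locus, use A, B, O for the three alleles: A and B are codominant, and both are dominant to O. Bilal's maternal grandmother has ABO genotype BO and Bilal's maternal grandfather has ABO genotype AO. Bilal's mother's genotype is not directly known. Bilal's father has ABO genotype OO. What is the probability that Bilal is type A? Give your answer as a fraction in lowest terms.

1/4

Bilal's mother's ABO genotype from BO × AO: 1/4 AB, 1/4 AO, 1/4 BO, 1/4 OO.
Crossing each possibility with the father OO and summing P(type A): 1/4·1/2 + 1/4·1/2 + 1/4·0 + 1/4·0 = 1/4.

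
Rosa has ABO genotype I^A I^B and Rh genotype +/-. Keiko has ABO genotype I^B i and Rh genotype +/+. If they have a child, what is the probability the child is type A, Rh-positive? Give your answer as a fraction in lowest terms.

1/4

ABO cross I^A I^B × I^B i → offspring phenotypes: 1/4 A, 1/2 B, 1/4 AB.
Rh cross +/- × +/+ → 1 Rh+.
Independent loci: P(type A, Rh-positive) = 1/4 × 1 = 1/4.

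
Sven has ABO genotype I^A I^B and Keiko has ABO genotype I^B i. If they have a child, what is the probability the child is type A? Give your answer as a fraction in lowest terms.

ABO cross I^A I^B × I^B i → offspring phenotypes: 1/4 A, 1/2 B, 1/4 AB.
So P(type A) = 1/4.

1/4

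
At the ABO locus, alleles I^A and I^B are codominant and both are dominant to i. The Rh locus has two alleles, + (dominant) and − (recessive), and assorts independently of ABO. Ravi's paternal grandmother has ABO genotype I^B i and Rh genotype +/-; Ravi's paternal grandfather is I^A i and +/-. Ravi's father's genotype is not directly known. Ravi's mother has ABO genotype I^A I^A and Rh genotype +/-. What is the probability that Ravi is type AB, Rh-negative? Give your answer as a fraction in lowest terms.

Ravi's father's ABO genotype from I^B i × I^A i: 1/4 I^A I^B, 1/4 I^A i, 1/4 I^B i, 1/4 i i.
Crossing each possibility with the mother I^A I^A and summing P(type AB): 1/4·1/2 + 1/4·0 + 1/4·1/2 + 1/4·0 = 1/4.
Similarly for Rh via the father's Rh distribution: P(Rh-) = 1/4.
Independent loci: 1/4 × 1/4 = 1/16.

1/16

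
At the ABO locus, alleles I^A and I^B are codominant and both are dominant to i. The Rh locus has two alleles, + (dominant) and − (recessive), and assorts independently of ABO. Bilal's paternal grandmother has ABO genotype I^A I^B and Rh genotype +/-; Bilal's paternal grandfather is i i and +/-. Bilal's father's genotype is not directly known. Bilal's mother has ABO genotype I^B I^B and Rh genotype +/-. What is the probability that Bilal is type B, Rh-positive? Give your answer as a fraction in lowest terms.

Bilal's father's ABO genotype from I^A I^B × i i: 1/2 I^A i, 1/2 I^B i.
Crossing each possibility with the mother I^B I^B and summing P(type B): 1/2·1/2 + 1/2·1 = 3/4.
Similarly for Rh via the father's Rh distribution: P(Rh+) = 3/4.
Independent loci: 3/4 × 3/4 = 9/16.

9/16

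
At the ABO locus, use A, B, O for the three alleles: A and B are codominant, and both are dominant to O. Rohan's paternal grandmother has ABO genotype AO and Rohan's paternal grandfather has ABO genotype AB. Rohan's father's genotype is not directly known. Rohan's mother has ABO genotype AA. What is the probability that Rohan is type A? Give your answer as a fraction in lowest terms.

Rohan's father's ABO genotype from AO × AB: 1/4 AA, 1/4 AB, 1/4 AO, 1/4 BO.
Crossing each possibility with the mother AA and summing P(type A): 1/4·1 + 1/4·1/2 + 1/4·1 + 1/4·1/2 = 3/4.

3/4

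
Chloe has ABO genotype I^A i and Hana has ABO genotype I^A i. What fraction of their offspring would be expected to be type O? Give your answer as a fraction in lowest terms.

ABO cross I^A i × I^A i → offspring phenotypes: 1/4 O, 3/4 A.
So P(type O) = 1/4.

1/4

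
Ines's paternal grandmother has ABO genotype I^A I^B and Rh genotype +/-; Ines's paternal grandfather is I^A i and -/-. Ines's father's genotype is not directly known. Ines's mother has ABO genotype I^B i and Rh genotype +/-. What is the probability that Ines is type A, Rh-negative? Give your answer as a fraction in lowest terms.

Ines's father's ABO genotype from I^A I^B × I^A i: 1/4 I^A I^A, 1/4 I^A I^B, 1/4 I^A i, 1/4 I^B i.
Crossing each possibility with the mother I^B i and summing P(type A): 1/4·1/2 + 1/4·1/4 + 1/4·1/4 + 1/4·0 = 1/4.
Similarly for Rh via the father's Rh distribution: P(Rh-) = 3/8.
Independent loci: 1/4 × 3/8 = 3/32.

3/32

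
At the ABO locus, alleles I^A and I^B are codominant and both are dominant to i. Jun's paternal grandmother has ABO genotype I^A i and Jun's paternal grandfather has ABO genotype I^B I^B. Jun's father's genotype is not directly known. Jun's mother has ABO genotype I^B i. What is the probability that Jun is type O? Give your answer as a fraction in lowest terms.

1/8

Jun's father's ABO genotype from I^A i × I^B I^B: 1/2 I^A I^B, 1/2 I^B i.
Crossing each possibility with the mother I^B i and summing P(type O): 1/2·0 + 1/2·1/4 = 1/8.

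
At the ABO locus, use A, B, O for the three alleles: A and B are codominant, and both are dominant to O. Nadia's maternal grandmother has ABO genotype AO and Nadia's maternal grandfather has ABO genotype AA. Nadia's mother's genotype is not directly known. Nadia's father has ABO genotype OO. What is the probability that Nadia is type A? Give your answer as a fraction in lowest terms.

Nadia's mother's ABO genotype from AO × AA: 1/2 AA, 1/2 AO.
Crossing each possibility with the father OO and summing P(type A): 1/2·1 + 1/2·1/2 = 3/4.

3/4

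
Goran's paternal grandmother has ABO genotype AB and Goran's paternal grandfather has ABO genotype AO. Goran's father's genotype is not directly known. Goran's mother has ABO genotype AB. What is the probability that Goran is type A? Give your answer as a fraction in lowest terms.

Goran's father's ABO genotype from AB × AO: 1/4 AA, 1/4 AB, 1/4 AO, 1/4 BO.
Crossing each possibility with the mother AB and summing P(type A): 1/4·1/2 + 1/4·1/4 + 1/4·1/2 + 1/4·1/4 = 3/8.

3/8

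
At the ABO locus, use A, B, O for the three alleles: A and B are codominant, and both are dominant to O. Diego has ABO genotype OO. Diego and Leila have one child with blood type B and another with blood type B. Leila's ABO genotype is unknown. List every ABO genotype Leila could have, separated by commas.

For each candidate genotype of Leila, check whether crossing it with OO can produce every observed child phenotype.
  AA → possible child types {A} ✗
  AB → possible child types {A, B} ✓
  AO → possible child types {O, A} ✗
  BB → possible child types {B} ✓
  BO → possible child types {O, B} ✓
  OO → possible child types {O} ✗

AB, BB, BO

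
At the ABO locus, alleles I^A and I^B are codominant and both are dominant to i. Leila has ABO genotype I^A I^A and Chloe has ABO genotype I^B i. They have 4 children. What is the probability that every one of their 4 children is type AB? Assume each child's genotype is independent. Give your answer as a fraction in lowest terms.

ABO cross I^A I^A × I^B i → 1/2 A, 1/2 AB.
So P(type AB) = 1/2 per child.
All 4 independent: (1/2)^4 = 1/16.

1/16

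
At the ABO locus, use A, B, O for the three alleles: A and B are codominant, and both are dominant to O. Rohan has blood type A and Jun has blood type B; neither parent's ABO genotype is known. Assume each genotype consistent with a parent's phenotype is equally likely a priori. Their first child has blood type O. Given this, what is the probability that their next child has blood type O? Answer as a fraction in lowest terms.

1/4

Possible genotypes: Rohan ∈ {AA, AO}; Jun ∈ {BB, BO}.
Weight each parental genotype pair by prior × P(type-O child):
  AO × BO: posterior weight 1; P(next child type O) = 1/4.
Weighted sum = 1/4.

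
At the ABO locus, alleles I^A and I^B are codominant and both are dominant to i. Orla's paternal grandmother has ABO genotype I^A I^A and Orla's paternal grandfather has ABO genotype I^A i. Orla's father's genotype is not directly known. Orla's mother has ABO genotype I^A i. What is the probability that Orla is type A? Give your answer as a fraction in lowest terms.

7/8

Orla's father's ABO genotype from I^A I^A × I^A i: 1/2 I^A I^A, 1/2 I^A i.
Crossing each possibility with the mother I^A i and summing P(type A): 1/2·1 + 1/2·3/4 = 7/8.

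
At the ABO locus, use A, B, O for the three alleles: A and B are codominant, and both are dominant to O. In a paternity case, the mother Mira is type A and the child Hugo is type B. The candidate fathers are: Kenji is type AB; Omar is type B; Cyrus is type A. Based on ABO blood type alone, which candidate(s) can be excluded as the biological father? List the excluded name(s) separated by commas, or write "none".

Cyrus

A candidate is excluded only if no genotype consistent with his phenotype could produce a type B child with a type A mother.
Cyrus (type A): no genotype consistent with that phenotype can produce a type-B child with a type-A mother.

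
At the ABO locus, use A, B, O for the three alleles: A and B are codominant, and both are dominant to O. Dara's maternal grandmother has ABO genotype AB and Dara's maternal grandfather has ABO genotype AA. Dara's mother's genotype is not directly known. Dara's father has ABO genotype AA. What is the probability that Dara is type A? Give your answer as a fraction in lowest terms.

Dara's mother's ABO genotype from AB × AA: 1/2 AA, 1/2 AB.
Crossing each possibility with the father AA and summing P(type A): 1/2·1 + 1/2·1/2 = 3/4.

3/4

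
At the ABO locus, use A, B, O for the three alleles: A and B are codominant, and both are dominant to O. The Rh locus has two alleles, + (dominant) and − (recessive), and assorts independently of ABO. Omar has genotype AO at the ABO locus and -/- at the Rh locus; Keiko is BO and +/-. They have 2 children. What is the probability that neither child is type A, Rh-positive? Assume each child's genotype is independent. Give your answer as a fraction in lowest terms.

ABO cross AO × BO → 1/4 O, 1/4 A, 1/4 B, 1/4 AB.
Rh cross -/- × +/- → 1/2 Rh+, 1/2 Rh-; so P(type A, Rh-positive) = 1/4 × 1/2 = 1/8 per child.
P(not type A, Rh-positive) = 7/8 for one child; (7/8)^2 = 49/64.

49/64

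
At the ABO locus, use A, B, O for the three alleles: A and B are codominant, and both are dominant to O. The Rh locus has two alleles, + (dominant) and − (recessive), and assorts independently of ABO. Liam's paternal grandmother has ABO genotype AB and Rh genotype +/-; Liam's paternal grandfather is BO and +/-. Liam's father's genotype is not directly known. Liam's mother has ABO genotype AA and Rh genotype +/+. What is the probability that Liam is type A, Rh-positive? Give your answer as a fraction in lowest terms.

1/2

Liam's father's ABO genotype from AB × BO: 1/4 AB, 1/4 AO, 1/4 BB, 1/4 BO.
Crossing each possibility with the mother AA and summing P(type A): 1/4·1/2 + 1/4·1 + 1/4·0 + 1/4·1/2 = 1/2.
Similarly for Rh via the father's Rh distribution: P(Rh+) = 1.
Independent loci: 1/2 × 1 = 1/2.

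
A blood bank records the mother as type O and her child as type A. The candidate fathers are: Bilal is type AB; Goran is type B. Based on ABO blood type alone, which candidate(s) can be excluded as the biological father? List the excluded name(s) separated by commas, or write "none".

A candidate is excluded only if no genotype consistent with his phenotype could produce a type A child with a type O mother.
Goran (type B): no genotype consistent with that phenotype can produce a type-A child with a type-O mother.

Goran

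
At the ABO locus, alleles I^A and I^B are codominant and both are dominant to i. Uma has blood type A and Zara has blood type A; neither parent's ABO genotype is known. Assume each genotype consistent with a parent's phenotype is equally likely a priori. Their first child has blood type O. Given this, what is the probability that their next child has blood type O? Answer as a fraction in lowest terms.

1/4

Possible genotypes: Uma ∈ {I^A I^A, I^A i}; Zara ∈ {I^A I^A, I^A i}.
Weight each parental genotype pair by prior × P(type-O child):
  I^A i × I^A i: posterior weight 1; P(next child type O) = 1/4.
Weighted sum = 1/4.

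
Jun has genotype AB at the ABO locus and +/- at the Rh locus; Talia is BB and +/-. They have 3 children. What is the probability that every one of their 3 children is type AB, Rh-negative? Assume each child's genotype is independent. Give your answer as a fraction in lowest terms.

1/512

ABO cross AB × BB → 1/2 B, 1/2 AB.
Rh cross +/- × +/- → 3/4 Rh+, 1/4 Rh-; so P(type AB, Rh-negative) = 1/2 × 1/4 = 1/8 per child.
All 3 independent: (1/8)^3 = 1/512.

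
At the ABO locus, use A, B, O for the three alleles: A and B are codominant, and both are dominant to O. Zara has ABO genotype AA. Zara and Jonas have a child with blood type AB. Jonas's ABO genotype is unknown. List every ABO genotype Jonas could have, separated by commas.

For each candidate genotype of Jonas, check whether crossing it with AA can produce every observed child phenotype.
  AA → possible child types {A} ✗
  AB → possible child types {A, AB} ✓
  AO → possible child types {A} ✗
  BB → possible child types {AB} ✓
  BO → possible child types {A, AB} ✓
  OO → possible child types {A} ✗

AB, BB, BO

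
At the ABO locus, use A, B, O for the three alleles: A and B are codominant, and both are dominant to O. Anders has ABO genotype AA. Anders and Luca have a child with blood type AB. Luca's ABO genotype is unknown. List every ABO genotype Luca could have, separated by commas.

For each candidate genotype of Luca, check whether crossing it with AA can produce every observed child phenotype.
  AA → possible child types {A} ✗
  AB → possible child types {A, AB} ✓
  AO → possible child types {A} ✗
  BB → possible child types {AB} ✓
  BO → possible child types {A, AB} ✓
  OO → possible child types {A} ✗

AB, BB, BO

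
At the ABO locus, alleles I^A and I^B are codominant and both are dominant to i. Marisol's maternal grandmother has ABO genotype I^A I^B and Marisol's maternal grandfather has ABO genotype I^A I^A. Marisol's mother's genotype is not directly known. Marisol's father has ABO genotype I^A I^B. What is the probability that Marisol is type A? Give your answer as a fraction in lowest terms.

3/8

Marisol's mother's ABO genotype from I^A I^B × I^A I^A: 1/2 I^A I^A, 1/2 I^A I^B.
Crossing each possibility with the father I^A I^B and summing P(type A): 1/2·1/2 + 1/2·1/4 = 3/8.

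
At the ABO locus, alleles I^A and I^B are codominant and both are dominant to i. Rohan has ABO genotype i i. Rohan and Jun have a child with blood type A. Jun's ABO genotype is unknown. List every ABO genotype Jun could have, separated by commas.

For each candidate genotype of Jun, check whether crossing it with i i can produce every observed child phenotype.
  I^A I^A → possible child types {A} ✓
  I^A I^B → possible child types {A, B} ✓
  I^A i → possible child types {O, A} ✓
  I^B I^B → possible child types {B} ✗
  I^B i → possible child types {O, B} ✗
  i i → possible child types {O} ✗

I^A I^A, I^A I^B, I^A i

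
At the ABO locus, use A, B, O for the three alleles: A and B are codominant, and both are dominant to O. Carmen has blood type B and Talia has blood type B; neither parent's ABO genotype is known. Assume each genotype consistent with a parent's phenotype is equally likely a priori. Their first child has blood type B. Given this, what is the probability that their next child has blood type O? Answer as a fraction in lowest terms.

1/20

Possible genotypes: Carmen ∈ {BB, BO}; Talia ∈ {BB, BO}.
Weight each parental genotype pair by prior × P(type-B child):
  BB × BB: posterior weight 4/15; P(next child type O) = 0.
  BB × BO: posterior weight 4/15; P(next child type O) = 0.
  BO × BB: posterior weight 4/15; P(next child type O) = 0.
  BO × BO: posterior weight 1/5; P(next child type O) = 1/4.
Weighted sum = 1/20.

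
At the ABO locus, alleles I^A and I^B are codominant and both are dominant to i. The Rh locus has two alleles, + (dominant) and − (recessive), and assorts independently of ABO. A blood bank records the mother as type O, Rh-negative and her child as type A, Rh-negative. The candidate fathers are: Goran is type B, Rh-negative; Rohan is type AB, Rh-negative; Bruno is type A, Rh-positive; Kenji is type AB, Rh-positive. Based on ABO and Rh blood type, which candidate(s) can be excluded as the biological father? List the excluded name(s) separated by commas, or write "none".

Goran

A candidate is excluded only if no genotype consistent with his phenotype could produce a type A, Rh-negative child with a type O, Rh-negative mother.
Goran (type B, Rh-): no genotype consistent with that phenotype can produce a type-A Rh- child with a type-O mother.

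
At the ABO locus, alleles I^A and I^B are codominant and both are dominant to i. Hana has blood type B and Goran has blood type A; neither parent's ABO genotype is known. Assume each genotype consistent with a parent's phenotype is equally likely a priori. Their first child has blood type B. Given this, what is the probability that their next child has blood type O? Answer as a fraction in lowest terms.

1/12

Possible genotypes: Hana ∈ {I^B I^B, I^B i}; Goran ∈ {I^A I^A, I^A i}.
Weight each parental genotype pair by prior × P(type-B child):
  I^B I^B × I^A i: posterior weight 2/3; P(next child type O) = 0.
  I^B i × I^A i: posterior weight 1/3; P(next child type O) = 1/4.
Weighted sum = 1/12.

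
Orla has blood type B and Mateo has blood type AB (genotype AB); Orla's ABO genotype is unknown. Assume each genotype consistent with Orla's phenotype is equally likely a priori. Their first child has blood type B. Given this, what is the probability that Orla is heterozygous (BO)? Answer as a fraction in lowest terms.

Possible genotypes: Orla ∈ {BB, BO}; Mateo ∈ {AB}.
Weight each parental genotype pair by prior × P(type-B child):
  BB × AB: posterior weight 1/2.
  BO × AB: posterior weight 1/2.
Sum the posterior weight over pairs where Orla is BO: 1/2.

1/2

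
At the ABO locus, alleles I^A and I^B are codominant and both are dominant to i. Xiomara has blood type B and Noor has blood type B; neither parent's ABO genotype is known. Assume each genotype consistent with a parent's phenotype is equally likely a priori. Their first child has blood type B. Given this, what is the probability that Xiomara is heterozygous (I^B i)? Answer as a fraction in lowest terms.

7/15

Possible genotypes: Xiomara ∈ {I^B I^B, I^B i}; Noor ∈ {I^B I^B, I^B i}.
Weight each parental genotype pair by prior × P(type-B child):
  I^B I^B × I^B I^B: posterior weight 4/15.
  I^B I^B × I^B i: posterior weight 4/15.
  I^B i × I^B I^B: posterior weight 4/15.
  I^B i × I^B i: posterior weight 1/5.
Sum the posterior weight over pairs where Xiomara is I^B i: 7/15.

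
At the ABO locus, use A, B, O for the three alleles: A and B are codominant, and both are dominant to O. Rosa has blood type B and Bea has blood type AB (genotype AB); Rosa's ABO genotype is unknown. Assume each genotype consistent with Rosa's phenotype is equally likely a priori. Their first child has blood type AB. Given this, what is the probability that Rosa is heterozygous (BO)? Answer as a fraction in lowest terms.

Possible genotypes: Rosa ∈ {BB, BO}; Bea ∈ {AB}.
Weight each parental genotype pair by prior × P(type-AB child):
  BB × AB: posterior weight 2/3.
  BO × AB: posterior weight 1/3.
Sum the posterior weight over pairs where Rosa is BO: 1/3.

1/3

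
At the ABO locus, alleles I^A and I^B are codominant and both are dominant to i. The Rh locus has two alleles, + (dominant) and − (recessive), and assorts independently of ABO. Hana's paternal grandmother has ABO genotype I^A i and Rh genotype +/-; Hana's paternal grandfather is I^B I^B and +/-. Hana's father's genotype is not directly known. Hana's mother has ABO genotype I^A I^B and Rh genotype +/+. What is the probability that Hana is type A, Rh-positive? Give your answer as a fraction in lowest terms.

1/4

Hana's father's ABO genotype from I^A i × I^B I^B: 1/2 I^A I^B, 1/2 I^B i.
Crossing each possibility with the mother I^A I^B and summing P(type A): 1/2·1/4 + 1/2·1/4 = 1/4.
Similarly for Rh via the father's Rh distribution: P(Rh+) = 1.
Independent loci: 1/4 × 1 = 1/4.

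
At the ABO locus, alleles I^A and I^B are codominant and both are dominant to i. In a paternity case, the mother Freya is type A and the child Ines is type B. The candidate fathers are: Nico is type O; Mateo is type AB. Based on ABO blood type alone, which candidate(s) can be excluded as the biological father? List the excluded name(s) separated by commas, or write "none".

A candidate is excluded only if no genotype consistent with his phenotype could produce a type B child with a type A mother.
Nico (type O): no genotype consistent with that phenotype can produce a type-B child with a type-A mother.

Nico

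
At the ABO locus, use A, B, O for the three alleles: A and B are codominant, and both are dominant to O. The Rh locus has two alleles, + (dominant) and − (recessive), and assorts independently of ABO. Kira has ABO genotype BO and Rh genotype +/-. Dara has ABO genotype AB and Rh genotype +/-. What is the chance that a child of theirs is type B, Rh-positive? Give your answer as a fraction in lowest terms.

ABO cross BO × AB → offspring phenotypes: 1/4 A, 1/2 B, 1/4 AB.
Rh cross +/- × +/- → 3/4 Rh+, 1/4 Rh-.
Independent loci: P(type B, Rh-positive) = 1/2 × 3/4 = 3/8.

3/8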